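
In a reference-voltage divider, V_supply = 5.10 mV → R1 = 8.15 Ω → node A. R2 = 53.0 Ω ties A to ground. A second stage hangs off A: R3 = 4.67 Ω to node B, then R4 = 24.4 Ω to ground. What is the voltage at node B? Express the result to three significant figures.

The second stage (R3 + R4 = 29.07 Ω) loads node A in parallel with R2.
R2 ‖ (R3+R4) = 18.77 Ω.
First divider: V_A = V_supply · 18.77/(8.15 + 18.77) = 3.556 mV.
Then the unloaded second divider: V_B = V_A × R4/(R3+R4) = 3.556 × 0.8394 = 2.985 mV.

V_B ≈ 2.98 mV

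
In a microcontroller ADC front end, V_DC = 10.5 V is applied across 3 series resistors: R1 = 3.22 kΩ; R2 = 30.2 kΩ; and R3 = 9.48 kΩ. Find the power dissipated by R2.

ΣR = 42.90 kΩ → I = 10.5/42.90 = 0.2448 mA.
P(R2) = I²·R2 = (0.2448)² × 30.2 = 1.809 mW.

P ≈ 1.81 mW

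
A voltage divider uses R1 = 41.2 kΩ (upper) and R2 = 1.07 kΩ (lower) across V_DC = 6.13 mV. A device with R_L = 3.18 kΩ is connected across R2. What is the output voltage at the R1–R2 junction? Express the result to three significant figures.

V_out ≈ 0.117 mV

R2 ‖ R_L = (1.07 × 3.18)/(1.07 + 3.18) = 0.8006 kΩ.
Voltage divider with the loaded lower leg: V_out = 6.13 × 0.8006/(41.2 + 0.8006) = 6.13 × 0.01906 = 0.1168 mV.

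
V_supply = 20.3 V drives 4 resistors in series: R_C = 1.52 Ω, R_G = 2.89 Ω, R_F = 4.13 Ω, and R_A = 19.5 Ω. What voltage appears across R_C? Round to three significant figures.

Total series resistance ΣR = 1.52 + 2.89 + 4.13 + 19.5 = 28.04 Ω.
By the voltage-divider rule, V = 20.3 × 1.520/28.04 = 1.100 V.

V ≈ 1.10 V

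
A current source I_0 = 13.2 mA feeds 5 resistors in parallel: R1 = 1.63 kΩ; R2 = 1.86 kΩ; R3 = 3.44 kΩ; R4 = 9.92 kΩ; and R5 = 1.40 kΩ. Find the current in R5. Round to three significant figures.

I ≈ 4.18 mA

Conductances: ΣG = 1/1.63 + 1/1.86 + 1/3.44 + 1/9.92 + 1/1.40 = 2.257 (1/kΩ).
R5 takes the fraction G_k/ΣG = 0.7143/2.257 = 0.3165, so I = 13.2 × 0.3165 = 4.178 mA.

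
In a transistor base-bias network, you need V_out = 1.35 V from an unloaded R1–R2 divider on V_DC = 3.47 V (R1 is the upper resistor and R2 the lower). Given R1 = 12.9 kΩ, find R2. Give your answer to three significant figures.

The divider ratio is R2/(R1+R2) = 1.35/3.47 = 0.3890.
R2 = R1 · 0.3890/(1 − 0.3890) = 8.215 kΩ.

R2 ≈ 8.21 kΩ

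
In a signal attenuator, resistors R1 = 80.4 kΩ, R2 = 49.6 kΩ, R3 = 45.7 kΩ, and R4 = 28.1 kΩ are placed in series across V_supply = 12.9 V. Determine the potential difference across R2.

Total series resistance ΣR = 80.4 + 49.6 + 45.7 + 28.1 = 203.8 kΩ.
Voltage divider: V = V_supply · (49.60 / 203.8) = 12.9 × 0.2434 = 3.140 V.

V ≈ 3.14 V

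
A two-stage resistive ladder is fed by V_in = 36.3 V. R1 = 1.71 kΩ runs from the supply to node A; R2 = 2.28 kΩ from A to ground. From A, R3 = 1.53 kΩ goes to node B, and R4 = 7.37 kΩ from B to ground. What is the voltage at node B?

V_B ≈ 15.5 V

The second stage (R3 + R4 = 8.900 kΩ) loads node A in parallel with R2.
R2 ‖ (R3+R4) = 1.815 kΩ.
V_A = 36.3 × 1.815/(1.71 + 1.815) = 18.69 V.
V_B = V_A × 0.8281 = 15.48 V.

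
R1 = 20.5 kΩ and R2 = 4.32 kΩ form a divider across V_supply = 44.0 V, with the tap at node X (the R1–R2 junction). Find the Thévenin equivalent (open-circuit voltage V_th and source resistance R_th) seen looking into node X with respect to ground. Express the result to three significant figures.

V_th ≈ 7.66 V, R_th ≈ 3.57 kΩ

V_th is the unloaded tap voltage: V_supply · R2/(R1+R2) = 44.0 × 0.1741 = 7.658 V.
Looking into X with the source shorted: R_th = R1·R2/(R1+R2) = 20.50 × 4.32/24.82 = 3.568 kΩ.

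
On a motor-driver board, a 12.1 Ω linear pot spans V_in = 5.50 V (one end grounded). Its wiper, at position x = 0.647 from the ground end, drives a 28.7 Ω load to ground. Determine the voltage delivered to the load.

Lower segment x·R_p = 7.829 Ω; upper segment (1−x)·R_p = 4.271 Ω.
R_L loads the lower segment: effective lower R = 6.151 Ω.
Loaded-divider output: V_out = 5.50 × 0.5902 = 3.246 V.
(Unloaded: V_out = x·V_in = 3.56 V.)

V_out ≈ 3.25 V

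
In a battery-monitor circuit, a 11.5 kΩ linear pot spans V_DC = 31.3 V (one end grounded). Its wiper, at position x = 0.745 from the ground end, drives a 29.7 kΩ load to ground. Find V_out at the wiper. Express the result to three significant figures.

V_out ≈ 21.7 V

The pot divides into 2.933 kΩ above the wiper and 8.568 kΩ below.
(x·R_p) ‖ R_L = 6.649 kΩ.
Then V_out = V_DC · 6.649/(2.933 + 6.649) = 21.72 V.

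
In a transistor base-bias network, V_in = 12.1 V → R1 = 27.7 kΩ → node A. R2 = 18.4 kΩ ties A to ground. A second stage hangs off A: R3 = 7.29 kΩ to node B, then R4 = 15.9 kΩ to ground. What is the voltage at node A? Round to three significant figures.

The second stage (R3 + R4 = 23.19 kΩ) loads node A in parallel with R2.
Effective lower resistance at A: R2 ‖ 23.19 = 10.26 kΩ.
So V_A = 12.1 × 0.2703 = 3.270 V.

V_A ≈ 3.27 V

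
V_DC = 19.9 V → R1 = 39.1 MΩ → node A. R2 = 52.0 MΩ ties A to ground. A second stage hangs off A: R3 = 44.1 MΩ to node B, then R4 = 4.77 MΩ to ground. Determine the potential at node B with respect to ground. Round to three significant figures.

Node A sees R2 in parallel with the series input of stage 2, R3 + R4 = 48.87 MΩ.
Effective lower resistance at A: R2 ‖ 48.87 = 25.19 MΩ.
V_A = 19.9 × 25.19/(39.1 + 25.19) = 7.798 V.
Stage 2 is unloaded, so V_B = V_A · R4/(R3+R4) = 7.798 × 4.77/48.87 = 0.7611 V.

V_B ≈ 0.761 V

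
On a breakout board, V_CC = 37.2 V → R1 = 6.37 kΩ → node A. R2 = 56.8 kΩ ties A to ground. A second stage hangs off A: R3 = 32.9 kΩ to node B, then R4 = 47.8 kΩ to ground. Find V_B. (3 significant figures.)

Node A sees R2 in parallel with the series input of stage 2, R3 + R4 = 80.70 kΩ.
Effective lower resistance at A: R2 ‖ 80.70 = 33.34 kΩ.
First divider: V_A = V_CC · 33.34/(6.37 + 33.34) = 31.23 V.
Then the unloaded second divider: V_B = V_A × R4/(R3+R4) = 31.23 × 0.5923 = 18.50 V.

V_B ≈ 18.5 V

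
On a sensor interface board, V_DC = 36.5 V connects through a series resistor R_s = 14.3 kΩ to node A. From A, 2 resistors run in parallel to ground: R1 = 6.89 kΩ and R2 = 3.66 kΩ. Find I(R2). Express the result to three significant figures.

Parallel bank: R_p = 1/(1/6.89 + 1/3.66) = 2.390 kΩ.
V_A = 36.5 × 2.390/16.69 = 5.227 V.
I(R2) = V_A / R2 = 5.227/3.66 = 1.428 mA.
(Equivalently: I_total = 2.187 mA, then current-divider fraction G_k/ΣG = 0.6531.)

I ≈ 1.43 mA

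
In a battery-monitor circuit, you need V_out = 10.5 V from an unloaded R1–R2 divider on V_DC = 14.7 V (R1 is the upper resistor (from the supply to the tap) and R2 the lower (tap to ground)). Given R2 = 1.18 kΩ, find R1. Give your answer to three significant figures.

R1 ≈ 0.472 kΩ

V_out/V_DC = R2/(R1+R2) = 0.7143.
Rearranging, R1 = R2·(1−k)/k = 1.18 × 0.4000 = 0.4720 kΩ.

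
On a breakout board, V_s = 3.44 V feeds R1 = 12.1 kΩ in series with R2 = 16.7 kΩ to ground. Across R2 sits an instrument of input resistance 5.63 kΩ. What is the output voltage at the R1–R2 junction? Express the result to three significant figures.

First combine the lower leg with the load: R2 ‖ R_L = 4.211 kΩ.
Voltage divider with the loaded lower leg: V_out = 3.44 × 4.211/(12.1 + 4.211) = 3.44 × 0.2581 = 0.8880 V.

V_out ≈ 0.888 V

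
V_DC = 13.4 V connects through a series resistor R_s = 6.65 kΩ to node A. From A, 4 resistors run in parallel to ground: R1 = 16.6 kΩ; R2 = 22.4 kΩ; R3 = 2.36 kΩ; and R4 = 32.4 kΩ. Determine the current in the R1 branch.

I ≈ 0.171 mA

Parallel bank: R_p = 1/(1/16.6 + 1/22.4 + 1/2.36 + 1/32.4) = 1.787 kΩ.
Node voltage V_A = V_DC · R_p/(R_s + R_p) = 13.4 × 0.2118 = 2.839 V.
Branch current I = V_A/R1 = 2.839/16.6 = 0.1710 mA.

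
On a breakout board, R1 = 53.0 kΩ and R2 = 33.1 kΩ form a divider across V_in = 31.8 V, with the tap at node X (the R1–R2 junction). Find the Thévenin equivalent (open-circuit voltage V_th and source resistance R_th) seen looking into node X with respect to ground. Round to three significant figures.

V_th ≈ 12.2 V, R_th ≈ 20.4 kΩ

V_th is the unloaded tap voltage: V_in · R2/(R1+R2) = 31.8 × 0.3844 = 12.23 V.
With V_in suppressed (replaced by a short), R_th = R1 ‖ R2 = (53.00 × 33.1)/(53.00 + 33.1) = 20.38 kΩ.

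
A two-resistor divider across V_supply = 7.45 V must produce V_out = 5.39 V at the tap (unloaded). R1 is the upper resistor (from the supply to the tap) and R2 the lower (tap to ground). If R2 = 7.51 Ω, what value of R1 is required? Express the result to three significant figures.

R1 ≈ 2.87 Ω

V_out/V_supply = R2/(R1+R2) = 0.7235.
Rearranging, R1 = R2·(1−k)/k = 7.51 × 0.3822 = 2.870 Ω.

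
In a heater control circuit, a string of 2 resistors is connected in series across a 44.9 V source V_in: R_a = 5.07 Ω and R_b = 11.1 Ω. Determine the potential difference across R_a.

V ≈ 14.1 V

ΣR = 5.07 + 11.1 = 16.17 Ω.
V = V_in · R/ΣR = 44.9 × 0.3135 = 14.08 V.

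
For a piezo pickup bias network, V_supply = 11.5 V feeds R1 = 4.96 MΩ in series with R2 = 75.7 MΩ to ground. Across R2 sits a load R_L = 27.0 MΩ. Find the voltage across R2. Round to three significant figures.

The load sits in parallel with R2, giving an effective lower resistance R2' = R2·R_L/(R2+R_L) = 19.90 MΩ.
Then V_out = V_supply · R2'/(R1 + R2') = 11.5 × 19.90/24.86 = 9.206 V.

V_out ≈ 9.21 V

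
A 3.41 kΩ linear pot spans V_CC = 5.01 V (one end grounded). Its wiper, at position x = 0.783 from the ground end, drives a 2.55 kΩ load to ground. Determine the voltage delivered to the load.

V_out ≈ 3.20 V

Split the track: R_lower = x·R_p = 2.670 kΩ, R_upper = (1−x)·R_p = 0.7400 kΩ.
R_L loads the lower segment: effective lower R = 1.304 kΩ.
Then V_out = V_CC · 1.304/(0.7400 + 1.304) = 3.197 V.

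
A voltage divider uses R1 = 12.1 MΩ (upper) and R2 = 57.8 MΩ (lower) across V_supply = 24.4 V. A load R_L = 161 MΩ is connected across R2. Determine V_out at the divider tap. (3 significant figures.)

V_out ≈ 19.0 V

The load sits in parallel with R2, giving an effective lower resistance R2' = R2·R_L/(R2+R_L) = 42.53 MΩ.
Now apply the divider: V_out = 24.4 × 0.7785 = 19.00 V.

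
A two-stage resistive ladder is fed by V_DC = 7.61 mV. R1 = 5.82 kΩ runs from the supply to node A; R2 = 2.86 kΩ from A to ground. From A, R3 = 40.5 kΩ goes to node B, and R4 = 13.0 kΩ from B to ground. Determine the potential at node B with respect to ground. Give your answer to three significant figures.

V_B ≈ 0.588 mV

Node A sees R2 in parallel with the series input of stage 2, R3 + R4 = 53.50 kΩ.
R2 ‖ (R3+R4) = 2.715 kΩ.
So V_A = 7.61 × 0.3181 = 2.421 mV.
Then the unloaded second divider: V_B = V_A × R4/(R3+R4) = 2.421 × 0.2430 = 0.5882 mV.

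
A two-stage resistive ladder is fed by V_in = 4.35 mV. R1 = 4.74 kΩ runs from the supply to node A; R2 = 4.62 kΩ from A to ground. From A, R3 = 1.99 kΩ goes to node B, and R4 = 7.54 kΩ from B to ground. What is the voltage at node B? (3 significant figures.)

Looking into the second stage from A: R3 + R4 = 9.530 kΩ appears in parallel with R2.
R2 ‖ (R3+R4) = 3.112 kΩ.
V_A = 4.35 × 3.112/(4.74 + 3.112) = 1.724 mV.
Stage 2 is unloaded, so V_B = V_A · R4/(R3+R4) = 1.724 × 7.54/9.530 = 1.364 mV.

V_B ≈ 1.36 mV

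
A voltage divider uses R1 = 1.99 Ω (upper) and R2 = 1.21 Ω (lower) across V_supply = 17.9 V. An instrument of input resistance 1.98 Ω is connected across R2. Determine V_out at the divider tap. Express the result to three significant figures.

V_out ≈ 4.90 V

First combine the lower leg with the load: R2 ‖ R_L = 0.7510 Ω.
Now apply the divider: V_out = 17.9 × 0.2740 = 4.905 V.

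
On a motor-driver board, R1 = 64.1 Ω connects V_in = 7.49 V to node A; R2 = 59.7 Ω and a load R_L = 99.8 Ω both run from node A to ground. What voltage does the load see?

First combine the lower leg with the load: R2 ‖ R_L = 37.35 Ω.
Now apply the divider: V_out = 7.49 × 0.3682 = 2.758 V.
(Unloaded it would be 3.61 V; the load pulls it down.)

V_out ≈ 2.76 V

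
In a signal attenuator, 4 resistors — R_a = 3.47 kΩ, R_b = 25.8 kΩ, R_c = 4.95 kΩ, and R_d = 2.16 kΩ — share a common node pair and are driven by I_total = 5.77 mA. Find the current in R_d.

ΣG = 1/3.47 + 1/25.8 + 1/4.95 + 1/2.16 = 0.9919.
Current divider: I(R_d) = I_total · G_k/ΣG = 5.77 × (0.4630/0.9919) = 5.77 × 0.4667 = 2.693 mA.

I ≈ 2.69 mA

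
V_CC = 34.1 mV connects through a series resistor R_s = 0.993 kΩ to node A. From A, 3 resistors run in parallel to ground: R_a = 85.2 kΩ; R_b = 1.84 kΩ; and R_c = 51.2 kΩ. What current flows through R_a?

I ≈ 0.255 µA

Parallel bank: R_p = 1/(1/85.2 + 1/1.84 + 1/51.2) = 1.740 kΩ.
Node voltage V_A = V_CC · R_p/(R_s + R_p) = 34.1 × 0.6366 = 21.71 mV.
I(R_a) = V_A / R_a = 21.71/85.2 = 0.2548 µA.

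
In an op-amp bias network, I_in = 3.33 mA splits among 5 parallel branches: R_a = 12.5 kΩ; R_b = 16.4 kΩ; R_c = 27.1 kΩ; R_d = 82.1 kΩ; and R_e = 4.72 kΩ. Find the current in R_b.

I ≈ 0.505 mA

ΣG = 1/12.5 + 1/16.4 + 1/27.1 + 1/82.1 + 1/4.72 = 0.4019.
By the current-divider rule, I = I_in · G_k/ΣG = 3.33 × 0.1517 = 0.5052 mA.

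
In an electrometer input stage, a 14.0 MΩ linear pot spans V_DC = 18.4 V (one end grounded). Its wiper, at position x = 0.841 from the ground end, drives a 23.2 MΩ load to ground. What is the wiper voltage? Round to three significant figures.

V_out ≈ 14.3 V

Split the track: R_lower = x·R_p = 11.77 MΩ, R_upper = (1−x)·R_p = 2.226 MΩ.
Lower segment in parallel with the load: 11.77 ‖ 23.2 = 7.810 MΩ.
V_out = 18.4 × 7.810/(2.226 + 7.810) = 14.32 V.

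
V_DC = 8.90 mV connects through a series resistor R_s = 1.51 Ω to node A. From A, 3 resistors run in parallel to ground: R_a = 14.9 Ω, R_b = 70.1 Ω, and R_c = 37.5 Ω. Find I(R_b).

Parallel bank: R_p = 1/(1/14.9 + 1/70.1 + 1/37.5) = 9.255 Ω.
V_A by voltage divider: V_A = 8.90 × 9.255/(1.51 + 9.255) = 7.652 mV.
I(R_b) = V_A / R_b = 7.652/70.1 = 0.1092 mA.

I ≈ 0.109 mA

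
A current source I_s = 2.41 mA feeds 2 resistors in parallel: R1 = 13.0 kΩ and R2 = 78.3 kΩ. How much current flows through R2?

I ≈ 0.343 mA

For two parallel branches, I_k = I_s · (other R)/(sum of R).
I(R2) = 2.41 × 13.0/(13.0 + 78.3) = 2.41 × 0.1424 = 0.3432 mA.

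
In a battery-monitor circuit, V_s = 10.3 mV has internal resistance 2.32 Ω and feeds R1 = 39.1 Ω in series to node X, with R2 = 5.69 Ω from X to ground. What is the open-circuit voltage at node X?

V_th ≈ 1.24 mV

R1' = 2.32 + 39.1 = 41.42 Ω (source resistance + R1).
Open-circuit (no load on X): V_th = V_s · R2/(R1' + R2) = 10.3 × 5.69/(41.42 + 5.69) = 1.244 mV.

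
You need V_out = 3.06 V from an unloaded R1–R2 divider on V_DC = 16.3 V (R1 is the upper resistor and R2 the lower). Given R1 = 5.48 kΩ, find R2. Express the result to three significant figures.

R2 ≈ 1.27 kΩ

Required fraction k = V_out/V_DC = 0.1877.
Rearranging, R2 = R1·k/(1−k) = 5.48 × 0.2311 = 1.267 kΩ.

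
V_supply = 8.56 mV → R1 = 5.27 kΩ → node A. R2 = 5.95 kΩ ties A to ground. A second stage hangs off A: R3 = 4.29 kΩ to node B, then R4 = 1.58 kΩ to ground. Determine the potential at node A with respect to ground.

Node A sees R2 in parallel with the series input of stage 2, R3 + R4 = 5.870 kΩ.
Effective lower resistance at A: R2 ‖ 5.870 = 2.955 kΩ.
V_A = 8.56 × 2.955/(5.27 + 2.955) = 3.075 mV.

V_A ≈ 3.08 mV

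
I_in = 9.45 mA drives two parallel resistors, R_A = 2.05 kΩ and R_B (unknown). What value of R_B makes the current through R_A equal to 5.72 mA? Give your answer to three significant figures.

R_B ≈ 3.14 kΩ

Two-branch current divider: I_A = I_in · R_B/(R_A + R_B).
With f = 0.6053, R_B = R_A · f/(1−f) = 2.05 × 1.534 = 3.144 kΩ.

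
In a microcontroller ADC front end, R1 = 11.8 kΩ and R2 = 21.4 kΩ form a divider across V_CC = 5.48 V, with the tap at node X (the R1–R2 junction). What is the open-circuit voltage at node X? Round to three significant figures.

V_th ≈ 3.53 V

With X open, the divider is unloaded: V_th = 5.48 × 21.4/33.20 = 3.532 V.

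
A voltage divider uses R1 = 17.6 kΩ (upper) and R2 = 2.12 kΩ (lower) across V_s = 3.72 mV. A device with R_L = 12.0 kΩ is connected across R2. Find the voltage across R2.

V_out ≈ 0.345 mV

First combine the lower leg with the load: R2 ‖ R_L = 1.802 kΩ.
Now apply the divider: V_out = 3.72 × 0.09286 = 0.3455 mV.
(Unloaded it would be 0.400 mV; the load pulls it down.)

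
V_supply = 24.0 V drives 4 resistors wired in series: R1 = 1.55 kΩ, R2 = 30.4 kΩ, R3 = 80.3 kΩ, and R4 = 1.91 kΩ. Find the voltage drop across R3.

V ≈ 16.9 V

ΣR = 1.55 + 30.4 + 80.3 + 1.91 = 114.2 kΩ.
V = V_supply · R/ΣR = 24.0 × 0.7034 = 16.88 V.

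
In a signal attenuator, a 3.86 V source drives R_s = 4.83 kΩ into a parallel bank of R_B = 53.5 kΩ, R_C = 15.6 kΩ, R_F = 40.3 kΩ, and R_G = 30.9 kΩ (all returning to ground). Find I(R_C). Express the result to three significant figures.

I ≈ 0.148 mA

Parallel bank: R_p = 1/(1/53.5 + 1/15.6 + 1/40.3 + 1/30.9) = 7.144 kΩ.
V_A = 3.86 × 7.144/11.97 = 2.303 V.
Branch current I = V_A/R_C = 2.303/15.6 = 0.1476 mA.
(Check via current divider: I_total = 0.3224 mA; share G_k/ΣG = 0.4580 → same result.)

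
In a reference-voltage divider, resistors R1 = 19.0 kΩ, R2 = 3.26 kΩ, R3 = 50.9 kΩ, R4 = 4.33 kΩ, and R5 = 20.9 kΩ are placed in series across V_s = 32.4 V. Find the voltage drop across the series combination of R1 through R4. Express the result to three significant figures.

ΣR = 19.0 + 3.26 + 50.9 + 4.33 + 20.9 = 98.39 kΩ.
R_{R1..R4} = 19.0 + 3.26 + 50.9 + 4.33 = 77.49 kΩ.
Voltage divider: V = V_s · (77.49 / 98.39) = 32.4 × 0.7876 = 25.52 V.

V ≈ 25.5 V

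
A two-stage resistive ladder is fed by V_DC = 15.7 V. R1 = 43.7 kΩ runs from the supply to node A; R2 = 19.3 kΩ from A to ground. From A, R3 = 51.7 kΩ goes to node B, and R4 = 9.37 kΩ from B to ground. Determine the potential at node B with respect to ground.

Node A sees R2 in parallel with the series input of stage 2, R3 + R4 = 61.07 kΩ.
R2 ‖ (R3+R4) = 14.67 kΩ.
First divider: V_A = V_DC · 14.67/(43.7 + 14.67) = 3.945 V.
Then the unloaded second divider: V_B = V_A × R4/(R3+R4) = 3.945 × 0.1534 = 0.6053 V.

V_B ≈ 0.605 V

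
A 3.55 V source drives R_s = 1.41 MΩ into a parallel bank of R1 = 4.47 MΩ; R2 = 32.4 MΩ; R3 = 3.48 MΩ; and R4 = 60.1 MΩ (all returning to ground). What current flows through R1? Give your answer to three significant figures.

I ≈ 0.444 µA

Combine the parallel branches: R_p = (1/4.47 + 1/32.4 + 1/3.48 + 1/60.1)⁻¹ = 1.790 MΩ.
V_A = 3.55 × 1.790/3.200 = 1.986 V.
I(R1) = V_A / R1 = 1.986/4.47 = 0.4443 µA.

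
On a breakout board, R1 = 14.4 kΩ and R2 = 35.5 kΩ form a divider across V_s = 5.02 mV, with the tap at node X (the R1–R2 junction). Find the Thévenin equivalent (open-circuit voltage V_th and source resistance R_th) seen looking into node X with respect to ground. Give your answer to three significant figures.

V_th ≈ 3.57 mV, R_th ≈ 10.2 kΩ

With X open, the divider is unloaded: V_th = 5.02 × 35.5/49.90 = 3.571 mV.
With V_s suppressed (replaced by a short), R_th = R1 ‖ R2 = (14.40 × 35.5)/(14.40 + 35.5) = 10.24 kΩ.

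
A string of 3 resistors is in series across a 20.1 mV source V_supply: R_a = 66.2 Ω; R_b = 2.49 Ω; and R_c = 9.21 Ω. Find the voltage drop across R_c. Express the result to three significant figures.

Total series resistance ΣR = 66.2 + 2.49 + 9.21 = 77.90 Ω.
By the voltage-divider rule, V = 20.1 × 9.210/77.90 = 2.376 mV.

V ≈ 2.38 mV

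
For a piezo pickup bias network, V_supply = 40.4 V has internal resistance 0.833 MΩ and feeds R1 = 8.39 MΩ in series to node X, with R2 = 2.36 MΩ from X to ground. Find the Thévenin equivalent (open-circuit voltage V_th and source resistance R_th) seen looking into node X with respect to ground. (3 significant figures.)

V_th ≈ 8.23 V, R_th ≈ 1.88 MΩ

R1' = 0.833 + 8.39 = 9.223 MΩ (source resistance + R1).
Open-circuit (no load on X): V_th = V_supply · R2/(R1' + R2) = 40.4 × 2.36/(9.223 + 2.36) = 8.231 V.
With V_supply suppressed (replaced by a short), R_th = R1' ‖ R2 = (9.223 × 2.36)/(9.223 + 2.36) = 1.879 MΩ.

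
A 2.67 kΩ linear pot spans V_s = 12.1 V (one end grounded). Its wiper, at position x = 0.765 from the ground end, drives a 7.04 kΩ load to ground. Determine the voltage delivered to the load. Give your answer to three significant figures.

Split the track: R_lower = x·R_p = 2.043 kΩ, R_upper = (1−x)·R_p = 0.6274 kΩ.
Lower segment in parallel with the load: 2.043 ‖ 7.04 = 1.583 kΩ.
Loaded-divider output: V_out = 12.1 × 0.7162 = 8.666 V.
(Unloaded: V_out = x·V_s = 9.26 V.)

V_out ≈ 8.67 V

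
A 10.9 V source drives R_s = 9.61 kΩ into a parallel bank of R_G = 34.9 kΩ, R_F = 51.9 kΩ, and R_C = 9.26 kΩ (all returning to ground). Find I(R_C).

Equivalent of the parallel group: R_p = 6.414 kΩ.
V_A by voltage divider: V_A = 10.9 × 6.414/(9.61 + 6.414) = 4.363 V.
Branch current I = V_A/R_C = 4.363/9.26 = 0.4712 mA.

I ≈ 0.471 mA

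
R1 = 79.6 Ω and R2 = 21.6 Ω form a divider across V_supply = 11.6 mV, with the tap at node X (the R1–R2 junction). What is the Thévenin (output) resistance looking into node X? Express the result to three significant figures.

With V_supply suppressed (replaced by a short), R_th = R1 ‖ R2 = (79.60 × 21.6)/(79.60 + 21.6) = 16.99 Ω.

R_th ≈ 17.0 Ω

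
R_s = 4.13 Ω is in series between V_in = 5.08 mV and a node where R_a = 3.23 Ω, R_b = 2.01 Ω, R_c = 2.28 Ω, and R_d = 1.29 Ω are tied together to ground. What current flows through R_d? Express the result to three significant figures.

Parallel bank: R_p = 1/(1/3.23 + 1/2.01 + 1/2.28 + 1/1.29) = 0.4948 Ω.
V_A by voltage divider: V_A = 5.08 × 0.4948/(4.13 + 0.4948) = 0.5435 mV.
I(R_d) = V_A / R_d = 0.5435/1.29 = 0.4213 mA.
(Equivalently: I_total = 1.098 mA, then current-divider fraction G_k/ΣG = 0.3836.)

I ≈ 0.421 mA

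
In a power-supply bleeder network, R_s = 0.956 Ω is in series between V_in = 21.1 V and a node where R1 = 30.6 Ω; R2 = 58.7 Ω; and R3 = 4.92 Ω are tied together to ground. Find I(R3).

I ≈ 3.45 A

Parallel bank: R_p = 1/(1/30.6 + 1/58.7 + 1/4.92) = 3.953 Ω.
V_A = 21.1 × 3.953/4.909 = 16.99 V.
Branch current I = V_A/R3 = 16.99/4.92 = 3.453 A.
(Check via current divider: I_total = 4.298 A; share G_k/ΣG = 0.8035 → same result.)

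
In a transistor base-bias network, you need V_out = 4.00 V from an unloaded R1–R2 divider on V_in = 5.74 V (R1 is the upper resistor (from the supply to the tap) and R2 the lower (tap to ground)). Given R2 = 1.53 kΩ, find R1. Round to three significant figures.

V_out/V_in = R2/(R1+R2) = 0.6969.
So R1 = R2 · (V_in/V_out − 1) = 1.53 × (5.74/4.00 − 1) = 1.53 × 0.4350 = 0.6656 kΩ.

R1 ≈ 0.666 kΩ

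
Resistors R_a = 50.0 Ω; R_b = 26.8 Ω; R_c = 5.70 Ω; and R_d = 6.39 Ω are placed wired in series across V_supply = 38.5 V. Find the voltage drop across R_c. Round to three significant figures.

V ≈ 2.47 V

Total series resistance ΣR = 50.0 + 26.8 + 5.70 + 6.39 = 88.89 Ω.
V = V_supply · R/ΣR = 38.5 × 0.06412 = 2.469 V.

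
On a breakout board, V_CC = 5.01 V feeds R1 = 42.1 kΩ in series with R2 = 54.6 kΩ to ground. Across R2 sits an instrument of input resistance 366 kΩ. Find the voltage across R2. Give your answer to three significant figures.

First combine the lower leg with the load: R2 ‖ R_L = 47.51 kΩ.
Then V_out = V_CC · R2'/(R1 + R2') = 5.01 × 47.51/89.61 = 2.656 V.

V_out ≈ 2.66 V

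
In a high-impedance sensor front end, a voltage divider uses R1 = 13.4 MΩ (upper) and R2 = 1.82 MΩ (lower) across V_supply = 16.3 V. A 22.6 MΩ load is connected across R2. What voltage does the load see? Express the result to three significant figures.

V_out ≈ 1.82 V

R2 ‖ R_L = (1.82 × 22.6)/(1.82 + 22.6) = 1.684 MΩ.
Voltage divider with the loaded lower leg: V_out = 16.3 × 1.684/(13.4 + 1.684) = 16.3 × 0.1117 = 1.820 V.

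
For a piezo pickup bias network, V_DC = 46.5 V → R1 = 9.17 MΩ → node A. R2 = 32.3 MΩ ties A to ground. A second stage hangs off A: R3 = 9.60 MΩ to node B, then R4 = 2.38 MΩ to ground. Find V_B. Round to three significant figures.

V_B ≈ 4.51 V

The second stage (R3 + R4 = 11.98 MΩ) loads node A in parallel with R2.
R2 ‖ (R3+R4) = 8.739 MΩ.
So V_A = 46.5 × 0.4880 = 22.69 V.
V_B = V_A × 0.1987 = 4.508 V.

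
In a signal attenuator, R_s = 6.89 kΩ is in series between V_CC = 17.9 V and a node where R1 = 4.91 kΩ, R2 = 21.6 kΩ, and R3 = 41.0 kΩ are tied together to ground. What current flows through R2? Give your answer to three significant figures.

Parallel bank: R_p = 1/(1/4.91 + 1/21.6 + 1/41.0) = 3.645 kΩ.
V_A = 17.9 × 3.645/10.53 = 6.193 V.
I(R2) = V_A / R2 = 6.193/21.6 = 0.2867 mA.

I ≈ 0.287 mA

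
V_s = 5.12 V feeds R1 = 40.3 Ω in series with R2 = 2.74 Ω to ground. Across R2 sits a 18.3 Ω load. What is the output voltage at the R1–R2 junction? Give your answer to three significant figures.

The load sits in parallel with R2, giving an effective lower resistance R2' = R2·R_L/(R2+R_L) = 2.383 Ω.
Now apply the divider: V_out = 5.12 × 0.05583 = 0.2859 V.
(Unloaded it would be 0.326 V; the load pulls it down.)

V_out ≈ 0.286 V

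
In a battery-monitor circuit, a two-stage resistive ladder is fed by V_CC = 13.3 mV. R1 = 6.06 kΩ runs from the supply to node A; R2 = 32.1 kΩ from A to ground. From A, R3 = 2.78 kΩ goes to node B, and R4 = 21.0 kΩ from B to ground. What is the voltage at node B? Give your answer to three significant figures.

V_B ≈ 8.14 mV

Looking into the second stage from A: R3 + R4 = 23.78 kΩ appears in parallel with R2.
R2 ‖ (R3+R4) = 13.66 kΩ.
First divider: V_A = V_CC · 13.66/(6.06 + 13.66) = 9.213 mV.
Stage 2 is unloaded, so V_B = V_A · R4/(R3+R4) = 9.213 × 21.0/23.78 = 8.136 mV.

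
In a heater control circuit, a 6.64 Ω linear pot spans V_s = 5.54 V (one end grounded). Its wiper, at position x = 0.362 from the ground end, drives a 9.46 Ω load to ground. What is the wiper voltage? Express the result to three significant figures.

V_out ≈ 1.73 V

The pot divides into 4.236 Ω above the wiper and 2.404 Ω below.
R_L loads the lower segment: effective lower R = 1.917 Ω.
Then V_out = V_s · 1.917/(4.236 + 1.917) = 1.726 V.
(Unloaded: V_out = x·V_s = 2.01 V.)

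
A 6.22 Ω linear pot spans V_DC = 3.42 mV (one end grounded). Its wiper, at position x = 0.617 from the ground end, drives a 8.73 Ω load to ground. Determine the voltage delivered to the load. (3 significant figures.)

V_out ≈ 1.81 mV

Lower segment x·R_p = 3.838 Ω; upper segment (1−x)·R_p = 2.382 Ω.
Lower segment in parallel with the load: 3.838 ‖ 8.73 = 2.666 Ω.
Loaded-divider output: V_out = 3.42 × 0.5281 = 1.806 mV.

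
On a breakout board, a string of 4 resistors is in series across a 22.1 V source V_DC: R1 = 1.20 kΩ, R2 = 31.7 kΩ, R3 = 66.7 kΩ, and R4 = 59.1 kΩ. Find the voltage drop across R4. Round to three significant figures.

V ≈ 8.23 V

Series total: ΣR = 1.20 + 31.7 + 66.7 + 59.1 = 158.7 kΩ.
V = V_DC · R/ΣR = 22.1 × 0.3724 = 8.230 V.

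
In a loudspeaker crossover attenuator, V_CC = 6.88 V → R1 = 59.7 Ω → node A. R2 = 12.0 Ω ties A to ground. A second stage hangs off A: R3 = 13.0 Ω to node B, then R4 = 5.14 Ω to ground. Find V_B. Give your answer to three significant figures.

V_B ≈ 0.210 V

Looking into the second stage from A: R3 + R4 = 18.14 Ω appears in parallel with R2.
R2 ‖ (R3+R4) = 7.222 Ω.
So V_A = 6.88 × 0.1079 = 0.7425 V.
Stage 2 is unloaded, so V_B = V_A · R4/(R3+R4) = 0.7425 × 5.14/18.14 = 0.2104 V.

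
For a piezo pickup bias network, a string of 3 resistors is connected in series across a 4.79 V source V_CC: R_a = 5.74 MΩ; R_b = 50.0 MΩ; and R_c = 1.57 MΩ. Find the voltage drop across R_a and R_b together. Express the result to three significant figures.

Total series resistance ΣR = 5.74 + 50.0 + 1.57 = 57.31 MΩ.
R_{R_a..R_b} = 5.74 + 50.0 = 55.74 MΩ.
V = V_CC · R/ΣR = 4.79 × 0.9726 = 4.659 V.

V ≈ 4.66 V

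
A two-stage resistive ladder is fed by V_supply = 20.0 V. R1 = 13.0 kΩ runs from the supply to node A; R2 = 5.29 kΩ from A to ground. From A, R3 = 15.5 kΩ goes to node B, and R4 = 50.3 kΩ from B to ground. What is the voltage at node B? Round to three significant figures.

V_B ≈ 4.18 V

Looking into the second stage from A: R3 + R4 = 65.80 kΩ appears in parallel with R2.
Effective lower resistance at A: R2 ‖ 65.80 = 4.896 kΩ.
V_A = 20.0 × 4.896/(13.0 + 4.896) = 5.472 V.
Stage 2 is unloaded, so V_B = V_A · R4/(R3+R4) = 5.472 × 50.3/65.80 = 4.183 V.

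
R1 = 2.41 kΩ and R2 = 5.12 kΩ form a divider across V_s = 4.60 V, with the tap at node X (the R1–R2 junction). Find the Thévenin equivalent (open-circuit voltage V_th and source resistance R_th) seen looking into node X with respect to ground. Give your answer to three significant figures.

V_th ≈ 3.13 V, R_th ≈ 1.64 kΩ

With X open, the divider is unloaded: V_th = 4.60 × 5.12/7.530 = 3.128 V.
Zeroing V_s shorts the top of R1 to ground, so R_th = R1 ‖ R2 = 1.639 kΩ.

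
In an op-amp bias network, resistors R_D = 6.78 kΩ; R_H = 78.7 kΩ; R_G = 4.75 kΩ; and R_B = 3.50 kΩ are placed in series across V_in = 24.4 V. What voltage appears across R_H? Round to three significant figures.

V ≈ 20.5 V

ΣR = 6.78 + 78.7 + 4.75 + 3.50 = 93.73 kΩ.
By the voltage-divider rule, V = 24.4 × 78.70/93.73 = 20.49 V.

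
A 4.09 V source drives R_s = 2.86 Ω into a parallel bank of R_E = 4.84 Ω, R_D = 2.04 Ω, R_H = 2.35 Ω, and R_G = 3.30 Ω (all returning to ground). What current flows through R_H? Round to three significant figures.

I ≈ 0.343 A

Combine the parallel branches: R_p = (1/4.84 + 1/2.04 + 1/2.35 + 1/3.30)⁻¹ = 0.7016 Ω.
V_A by voltage divider: V_A = 4.09 × 0.7016/(2.86 + 0.7016) = 0.8057 V.
I(R_H) = V_A / R_H = 0.8057/2.35 = 0.3428 A.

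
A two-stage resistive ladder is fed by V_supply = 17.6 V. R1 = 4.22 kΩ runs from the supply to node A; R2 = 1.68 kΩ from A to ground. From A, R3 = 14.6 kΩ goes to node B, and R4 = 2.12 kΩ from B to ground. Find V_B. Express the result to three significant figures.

V_B ≈ 0.593 V

The second stage (R3 + R4 = 16.72 kΩ) loads node A in parallel with R2.
Effective lower resistance at A: R2 ‖ 16.72 = 1.527 kΩ.
So V_A = 17.6 × 0.2657 = 4.676 V.
Stage 2 is unloaded, so V_B = V_A · R4/(R3+R4) = 4.676 × 2.12/16.72 = 0.5928 V.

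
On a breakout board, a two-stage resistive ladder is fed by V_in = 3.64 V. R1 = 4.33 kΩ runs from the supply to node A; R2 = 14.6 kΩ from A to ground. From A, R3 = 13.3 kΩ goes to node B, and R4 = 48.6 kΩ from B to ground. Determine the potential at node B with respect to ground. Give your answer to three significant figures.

Looking into the second stage from A: R3 + R4 = 61.90 kΩ appears in parallel with R2.
Effective lower resistance at A: R2 ‖ 61.90 = 11.81 kΩ.
First divider: V_A = V_in · 11.81/(4.33 + 11.81) = 2.664 V.
Stage 2 is unloaded, so V_B = V_A · R4/(R3+R4) = 2.664 × 48.6/61.90 = 2.091 V.

V_B ≈ 2.09 V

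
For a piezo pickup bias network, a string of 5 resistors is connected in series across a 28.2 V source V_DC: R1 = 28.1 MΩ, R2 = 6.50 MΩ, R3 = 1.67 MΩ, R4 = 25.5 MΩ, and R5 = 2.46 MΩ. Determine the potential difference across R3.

V ≈ 0.733 V

Total series resistance ΣR = 28.1 + 6.50 + 1.67 + 25.5 + 2.46 = 64.23 MΩ.
V = V_DC · R/ΣR = 28.2 × 0.02600 = 0.7332 V.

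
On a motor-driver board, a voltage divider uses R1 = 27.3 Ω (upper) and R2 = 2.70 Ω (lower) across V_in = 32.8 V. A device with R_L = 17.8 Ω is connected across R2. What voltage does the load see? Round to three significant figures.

V_out ≈ 2.59 V

The load sits in parallel with R2, giving an effective lower resistance R2' = R2·R_L/(R2+R_L) = 2.344 Ω.
Voltage divider with the loaded lower leg: V_out = 32.8 × 2.344/(27.3 + 2.344) = 32.8 × 0.07908 = 2.594 V.
(Unloaded it would be 2.95 V; the load pulls it down.)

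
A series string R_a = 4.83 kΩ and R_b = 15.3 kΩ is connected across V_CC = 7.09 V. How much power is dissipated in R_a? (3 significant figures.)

P ≈ 0.599 mW

ΣR = 20.13 kΩ → I = 7.09/20.13 = 0.3522 mA.
P(R_a) = I²·R_a = (0.3522)² × 4.83 = 0.5992 mW.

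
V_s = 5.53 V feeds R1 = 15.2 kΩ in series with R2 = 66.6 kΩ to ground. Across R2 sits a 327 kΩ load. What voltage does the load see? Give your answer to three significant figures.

V_out ≈ 4.34 V

R2 ‖ R_L = (66.6 × 327)/(66.6 + 327) = 55.33 kΩ.
Then V_out = V_s · R2'/(R1 + R2') = 5.53 × 55.33/70.53 = 4.338 V.
(Unloaded it would be 4.50 V; the load pulls it down.)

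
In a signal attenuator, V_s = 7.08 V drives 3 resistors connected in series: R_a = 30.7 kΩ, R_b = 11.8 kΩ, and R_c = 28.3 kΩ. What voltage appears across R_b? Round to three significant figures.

V ≈ 1.18 V

Total series resistance ΣR = 30.7 + 11.8 + 28.3 = 70.80 kΩ.
By the voltage-divider rule, V = 7.08 × 11.80/70.80 = 1.180 V.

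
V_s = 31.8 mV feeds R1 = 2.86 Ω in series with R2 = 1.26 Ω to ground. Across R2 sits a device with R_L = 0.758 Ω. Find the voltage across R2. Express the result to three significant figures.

First combine the lower leg with the load: R2 ‖ R_L = 0.4733 Ω.
Now apply the divider: V_out = 31.8 × 0.1420 = 4.515 mV.

V_out ≈ 4.52 mV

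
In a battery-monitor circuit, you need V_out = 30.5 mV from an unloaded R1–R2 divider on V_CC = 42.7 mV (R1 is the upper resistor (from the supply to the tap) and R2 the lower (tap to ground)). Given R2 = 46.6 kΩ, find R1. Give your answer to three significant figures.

Required fraction k = V_out/V_CC = 0.7143.
Rearranging, R1 = R2·(1−k)/k = 46.6 × 0.4000 = 18.64 kΩ.

R1 ≈ 18.6 kΩ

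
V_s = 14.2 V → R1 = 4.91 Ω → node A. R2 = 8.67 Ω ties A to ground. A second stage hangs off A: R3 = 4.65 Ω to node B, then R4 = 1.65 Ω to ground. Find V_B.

V_B ≈ 1.59 V

The second stage (R3 + R4 = 6.300 Ω) loads node A in parallel with R2.
Effective lower resistance at A: R2 ‖ 6.300 = 3.649 Ω.
V_A = 14.2 × 3.649/(4.91 + 3.649) = 6.054 V.
Stage 2 is unloaded, so V_B = V_A · R4/(R3+R4) = 6.054 × 1.65/6.300 = 1.585 V.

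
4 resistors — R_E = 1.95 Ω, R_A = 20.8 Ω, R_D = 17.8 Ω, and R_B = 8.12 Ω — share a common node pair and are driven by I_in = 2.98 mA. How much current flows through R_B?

I ≈ 0.496 mA

Conductances: ΣG = 1/1.95 + 1/20.8 + 1/17.8 + 1/8.12 = 0.7402 (1/Ω).
Current divider: I(R_B) = I_in · G_k/ΣG = 2.98 × (0.1232/0.7402) = 2.98 × 0.1664 = 0.4958 mA.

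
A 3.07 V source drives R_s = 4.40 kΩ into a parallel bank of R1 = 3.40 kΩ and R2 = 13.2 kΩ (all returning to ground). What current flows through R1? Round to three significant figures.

Combine the parallel branches: R_p = (1/3.40 + 1/13.2)⁻¹ = 2.704 kΩ.
V_A by voltage divider: V_A = 3.07 × 2.704/(4.40 + 2.704) = 1.168 V.
I(R1) = V_A / R1 = 1.168/3.40 = 0.3437 mA.

I ≈ 0.344 mA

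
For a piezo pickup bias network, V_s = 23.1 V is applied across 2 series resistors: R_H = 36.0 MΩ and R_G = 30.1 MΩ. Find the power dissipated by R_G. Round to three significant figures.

P ≈ 3.68 µW

ΣR = 66.10 MΩ → I = 23.1/66.10 = 0.3495 µA.
V(R_G) = I·R = 10.52 V; P = V·I = 10.52 × 0.3495 = 3.676 µW.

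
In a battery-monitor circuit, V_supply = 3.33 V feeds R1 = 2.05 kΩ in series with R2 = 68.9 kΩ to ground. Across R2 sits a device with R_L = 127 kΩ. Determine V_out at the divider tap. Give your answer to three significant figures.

First combine the lower leg with the load: R2 ‖ R_L = 44.67 kΩ.
Now apply the divider: V_out = 3.33 × 0.9561 = 3.184 V.

V_out ≈ 3.18 V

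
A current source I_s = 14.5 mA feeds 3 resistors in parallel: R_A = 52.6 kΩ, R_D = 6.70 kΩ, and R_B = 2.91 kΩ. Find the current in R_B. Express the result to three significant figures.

I ≈ 9.73 mA

Total conductance ΣG = 1/52.6 + 1/6.70 + 1/2.91 = 0.5119 (units of 1/kΩ).
Current divider: I(R_B) = I_s · G_k/ΣG = 14.5 × (0.3436/0.5119) = 14.5 × 0.6713 = 9.734 mA.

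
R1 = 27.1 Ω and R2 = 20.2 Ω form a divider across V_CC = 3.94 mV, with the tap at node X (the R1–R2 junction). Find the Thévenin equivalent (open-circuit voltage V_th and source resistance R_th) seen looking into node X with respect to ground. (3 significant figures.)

With X open, the divider is unloaded: V_th = 3.94 × 20.2/47.30 = 1.683 mV.
With V_CC suppressed (replaced by a short), R_th = R1 ‖ R2 = (27.10 × 20.2)/(27.10 + 20.2) = 11.57 Ω.

V_th ≈ 1.68 mV, R_th ≈ 11.6 Ω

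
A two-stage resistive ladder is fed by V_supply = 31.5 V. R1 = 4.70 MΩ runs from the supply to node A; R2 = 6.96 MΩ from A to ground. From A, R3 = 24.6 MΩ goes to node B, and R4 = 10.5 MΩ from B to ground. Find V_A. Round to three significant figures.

Node A sees R2 in parallel with the series input of stage 2, R3 + R4 = 35.10 MΩ.
R2 ‖ (R3+R4) = 5.808 MΩ.
So V_A = 31.5 × 0.5527 = 17.41 V.

V_A ≈ 17.4 V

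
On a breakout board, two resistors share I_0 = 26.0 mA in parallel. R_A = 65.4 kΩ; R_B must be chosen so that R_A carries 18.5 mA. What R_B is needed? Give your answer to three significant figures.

In a two-way split, I_A/I_0 = R_B/(R_A + R_B).
18.5/26.0 = R_B/(R_A + R_B) → R_B = R_A · (0.7115)/(1 − 0.7115) = 65.4 × 2.467 = 161.3 kΩ.

R_B ≈ 161 kΩ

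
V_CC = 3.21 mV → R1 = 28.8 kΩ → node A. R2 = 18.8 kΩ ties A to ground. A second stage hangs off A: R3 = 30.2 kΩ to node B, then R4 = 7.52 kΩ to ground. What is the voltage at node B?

V_B ≈ 0.194 mV

Node A sees R2 in parallel with the series input of stage 2, R3 + R4 = 37.72 kΩ.
R2 ‖ (R3+R4) = 12.55 kΩ.
First divider: V_A = V_CC · 12.55/(28.8 + 12.55) = 0.9741 mV.
Then the unloaded second divider: V_B = V_A × R4/(R3+R4) = 0.9741 × 0.1994 = 0.1942 mV.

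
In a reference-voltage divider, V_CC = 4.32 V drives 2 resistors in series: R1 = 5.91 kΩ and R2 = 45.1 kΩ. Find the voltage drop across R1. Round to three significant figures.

ΣR = 5.91 + 45.1 = 51.01 kΩ.
By the voltage-divider rule, V = 4.32 × 5.910/51.01 = 0.5005 V.

V ≈ 0.501 V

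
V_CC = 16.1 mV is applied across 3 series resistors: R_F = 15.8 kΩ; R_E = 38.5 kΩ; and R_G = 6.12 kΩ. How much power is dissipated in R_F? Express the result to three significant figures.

P ≈ 1.12 nW

ΣR = 60.42 kΩ → I = 16.1/60.42 = 0.2665 µA.
P(R_F) = I²·R_F = (0.2665)² × 15.8 = 1.122 nW.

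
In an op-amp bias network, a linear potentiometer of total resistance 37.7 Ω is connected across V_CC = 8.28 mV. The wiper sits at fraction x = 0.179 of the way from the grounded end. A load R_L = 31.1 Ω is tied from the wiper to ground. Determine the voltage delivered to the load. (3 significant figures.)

The pot divides into 30.95 Ω above the wiper and 6.748 Ω below.
(x·R_p) ‖ R_L = 5.545 Ω.
Loaded-divider output: V_out = 8.28 × 0.1519 = 1.258 mV.

V_out ≈ 1.26 mV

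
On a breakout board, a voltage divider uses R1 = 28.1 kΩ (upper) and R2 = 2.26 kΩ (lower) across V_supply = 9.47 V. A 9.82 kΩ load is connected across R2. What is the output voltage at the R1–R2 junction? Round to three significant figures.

The load sits in parallel with R2, giving an effective lower resistance R2' = R2·R_L/(R2+R_L) = 1.837 kΩ.
Now apply the divider: V_out = 9.47 × 0.06137 = 0.5812 V.

V_out ≈ 0.581 V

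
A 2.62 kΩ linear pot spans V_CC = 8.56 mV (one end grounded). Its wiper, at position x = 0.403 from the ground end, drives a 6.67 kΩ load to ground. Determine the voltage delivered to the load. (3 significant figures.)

Split the track: R_lower = x·R_p = 1.056 kΩ, R_upper = (1−x)·R_p = 1.564 kΩ.
R_L loads the lower segment: effective lower R = 0.9116 kΩ.
V_out = 8.56 × 0.9116/(1.564 + 0.9116) = 3.152 mV.

V_out ≈ 3.15 mV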